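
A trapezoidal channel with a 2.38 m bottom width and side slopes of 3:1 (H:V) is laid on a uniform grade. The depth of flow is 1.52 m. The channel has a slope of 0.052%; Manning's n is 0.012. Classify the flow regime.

With bottom width b = 2.38 m and side slope z = 3: A = (b + zy)y = (2.38 + 3×1.52)×1.52 = 10.55 m²; P = b + 2y√(1+z²) = 2.38 + 2×1.52×3.162 = 11.99 m.
Hydraulic radius R = A/P = 10.55/11.99 = 0.8796 m.
V = (1/n) R^(2/3) √S = (1/0.012) × 0.8796^(2/3) × √0.00052 = 1.744 m/s. Hydraulic depth D_h = A/T = 10.55/11.5 = 0.9173 m.
Froude number Fr = V/√(g·D_h) = 1.744/√(9.81×0.9173) = 0.582, which is less than 1, so the flow is subcritical.

subcritical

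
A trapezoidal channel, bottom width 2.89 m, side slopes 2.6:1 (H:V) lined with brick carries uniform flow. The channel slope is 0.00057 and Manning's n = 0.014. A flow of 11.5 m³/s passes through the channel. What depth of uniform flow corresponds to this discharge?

Manning's equation rearranged: A R^(2/3) = nQ / (1·√S) = 0.014 × 11.5 / (√0.00057) = 6.744.
At y = 1.53 m: A R^(2/3) = 9.944 — over.
At y = 1.27 m: A R^(2/3) = 6.715 — ≈ 6.744.

y_n = 1.27 m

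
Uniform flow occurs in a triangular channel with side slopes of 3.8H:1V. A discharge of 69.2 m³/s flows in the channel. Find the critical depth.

At critical depth, Q² T / (g A³) = 1, i.e. A³/T = Q²/g = 69.2²/9.81 = 488.1.
At y = 2.93 m: A³/T = 1559 — over.
At y = 2.03 m: A³/T = 248.9 — short.
At y = 2.32 m: A³/T = 485.3 — matches.

y_c = 2.32 m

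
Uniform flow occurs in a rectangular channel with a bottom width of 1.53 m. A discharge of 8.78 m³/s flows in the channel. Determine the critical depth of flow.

For a rectangular channel, critical depth y_c = (q²/g)^(1/3) where q = Q/b = 8.78/1.53 = 5.739 m²/s.
So y_c = (5.739²/9.81)^(1/3) = 1.5 m.

y_c = 1.5 m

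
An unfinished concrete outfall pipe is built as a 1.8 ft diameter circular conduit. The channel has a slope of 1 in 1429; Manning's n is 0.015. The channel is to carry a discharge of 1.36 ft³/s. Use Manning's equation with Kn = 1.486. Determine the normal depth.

y_n = 0.732 ft

Manning's equation rearranged: A R^(2/3) = nQ / (1.486·√S) = 0.015 × 1.36 / (1.486 × √0.0006998) = 0.519.
Trying y = 0.811 ft: A R^(2/3) = 0.6238 — over.
Trying y = 0.621 ft: A R^(2/3) = 0.3824 — short.
Trying y = 0.732 ft: A R^(2/3) = 0.519 — close enough.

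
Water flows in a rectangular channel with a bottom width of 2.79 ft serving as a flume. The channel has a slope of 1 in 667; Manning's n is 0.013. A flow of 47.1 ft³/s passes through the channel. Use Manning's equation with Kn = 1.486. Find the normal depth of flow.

y_n = 3.77 ft

Manning's equation rearranged: A R^(2/3) = nQ / (1.486·√S) = 0.013 × 47.1 / (1.486 × √0.001499) = 10.64.
Try y = 4.61 ft: A R^(2/3) = 13.46 — too large.
Try y = 3.77 ft: A R^(2/3) = 10.65 — matches.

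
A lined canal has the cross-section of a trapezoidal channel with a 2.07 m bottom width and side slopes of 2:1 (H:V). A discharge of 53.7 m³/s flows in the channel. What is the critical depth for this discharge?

y_c = 2.25 m

At critical depth, Q² T / (g A³) = 1, i.e. A³/T = Q²/g = 53.7²/9.81 = 294.
Trying y = 2.59 m: A³/T = 532.7 — over.
Trying y = 1.82 m: A³/T = 120 — short.
Trying y = 2.25 m: A³/T = 291.8 — matches.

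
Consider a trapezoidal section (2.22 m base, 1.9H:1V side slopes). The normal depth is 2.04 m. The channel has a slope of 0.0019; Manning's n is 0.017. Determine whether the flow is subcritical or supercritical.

With bottom width b = 2.22 m and side slope z = 1.9: A = (b + zy)y = (2.22 + 1.9×2.04)×2.04 = 12.44 m²; P = b + 2y√(1+z²) = 2.22 + 2×2.04×2.147 = 10.98 m.
Hydraulic radius R = A/P = 12.44/10.98 = 1.133 m.
V = (1/n) R^(2/3) √S = (1/0.017) × 1.133^(2/3) × √0.0019 = 2.786 m/s. Hydraulic depth D_h = A/T = 12.44/9.972 = 1.247 m.
Froude number Fr = V/√(g·D_h) = 2.786/√(9.81×1.247) = 0.797, which is less than 1, so the flow is subcritical.

subcritical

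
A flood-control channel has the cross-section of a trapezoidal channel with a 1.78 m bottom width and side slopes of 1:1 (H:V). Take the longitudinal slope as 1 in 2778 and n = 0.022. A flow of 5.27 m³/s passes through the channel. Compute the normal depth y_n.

Manning's equation rearranged: A R^(2/3) = nQ / (1·√S) = 0.022 × 5.27 / (√0.00036) = 6.111.
Try y = 1.54 m: A R^(2/3) = 4.527 — low.
Try y = 2.01 m: A R^(2/3) = 7.721 — high.
Try y = 1.79 m: A R^(2/3) = 6.105 — close enough.

y_n = 1.79 m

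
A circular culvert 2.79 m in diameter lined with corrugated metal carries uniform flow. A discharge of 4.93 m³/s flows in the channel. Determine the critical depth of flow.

y_c = 0.964 m

At critical depth, Q² T / (g A³) = 1, i.e. A³/T = Q²/g = 4.93²/9.81 = 2.478.
Try y = 0.763 m: A³/T = 1.002 — low.
Try y = 1.06 m: A³/T = 3.574 — high.
Try y = 0.964 m: A³/T = 2.479 — ≈ 2.478.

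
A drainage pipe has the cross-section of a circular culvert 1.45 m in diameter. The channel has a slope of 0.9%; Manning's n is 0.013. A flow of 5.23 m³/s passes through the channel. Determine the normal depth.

y_n = 1.03 m

Manning's equation rearranged: A R^(2/3) = nQ / (1·√S) = 0.013 × 5.23 / (√0.009) = 0.7167.
Trying y = 1.28 m: A R^(2/3) = 0.8865 — high.
Trying y = 1.03 m: A R^(2/3) = 0.7163 — close enough.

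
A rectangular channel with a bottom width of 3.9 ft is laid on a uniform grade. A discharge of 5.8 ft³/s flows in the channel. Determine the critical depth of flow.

For a rectangular channel, critical depth y_c = (q²/g)^(1/3) where q = Q/b = 5.8/3.9 = 1.487 ft²/s.
So y_c = (1.487²/32.2)^(1/3) = 0.41 ft.

y_c = 0.41 ft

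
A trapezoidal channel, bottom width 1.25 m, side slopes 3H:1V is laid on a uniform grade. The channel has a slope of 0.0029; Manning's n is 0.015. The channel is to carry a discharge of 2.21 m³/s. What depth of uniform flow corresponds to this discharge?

Manning's equation rearranged: A R^(2/3) = nQ / (1·√S) = 0.015 × 2.21 / (√0.0029) = 0.6156.
Try y = 0.616 m: A R^(2/3) = 0.9851 — over.
Try y = 0.425 m: A R^(2/3) = 0.4511 — short.
Try y = 0.494 m: A R^(2/3) = 0.6162 — ≈ 0.6156.

y_n = 0.494 m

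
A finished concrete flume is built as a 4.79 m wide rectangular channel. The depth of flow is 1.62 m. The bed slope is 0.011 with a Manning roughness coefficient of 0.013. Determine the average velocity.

V = 7.89 m/s

Flow area A = b·y = 4.79 × 1.62 = 7.76 m². Wetted perimeter P = b + 2y = 4.79 + 2×1.62 = 8.03 m.
Hydraulic radius R = A/P = 7.76/8.03 = 0.9664 m.
From Manning's equation, V = (1/n) R^(2/3) S^(1/2) = (1/0.013) × 0.9664^(2/3) × 0.011^(1/2) = 7.89 m/s.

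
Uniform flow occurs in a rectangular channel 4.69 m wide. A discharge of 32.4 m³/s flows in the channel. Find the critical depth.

For a rectangular channel, critical depth y_c = (q²/g)^(1/3) where q = Q/b = 32.4/4.69 = 6.908 m²/s.
So y_c = (6.908²/9.81)^(1/3) = 1.69 m.

y_c = 1.69 m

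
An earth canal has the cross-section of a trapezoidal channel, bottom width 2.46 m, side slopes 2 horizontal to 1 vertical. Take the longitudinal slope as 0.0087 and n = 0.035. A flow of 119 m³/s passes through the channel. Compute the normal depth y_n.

y_n = 3.35 m

Manning's equation rearranged: A R^(2/3) = nQ / (1·√S) = 0.035 × 119 / (√0.0087) = 44.65.
Trying y = 2.8 m: A R^(2/3) = 29.66 — low.
Trying y = 4.28 m: A R^(2/3) = 79.38 — high.
Trying y = 3.35 m: A R^(2/3) = 44.72 — ≈ 44.65.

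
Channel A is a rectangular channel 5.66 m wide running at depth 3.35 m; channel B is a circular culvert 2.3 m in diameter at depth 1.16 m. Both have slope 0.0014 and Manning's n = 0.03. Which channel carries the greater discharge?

Channel A: Flow area A = b·y = 5.66 × 3.35 = 18.96 m². Wetted perimeter P = b + 2y = 5.66 + 2×3.35 = 12.36 m. Hydraulic radius R = A/P = 18.96/12.36 = 1.534 m. Q_A = (1/0.03)·18.96·1.534^(2/3)·√0.0014 = 31.46 m³/s.
Channel B: For a circular section of diameter D = 2.3 m at depth y = 1.16 m, the central angle is θ = 2 arccos(1 − 2y/D) = 3.159 rad. Then A = (D²/8)(θ − sin θ) = 2.1 m² and P = Dθ/2 = 3.633 m. Hydraulic radius R = A/P = 2.1/3.633 = 0.5782 m. Q_B = (1/0.03)·2.1·0.5782^(2/3)·√0.0014 = 1.818 m³/s.
Q_A = 31.46 m³/s vs Q_B = 1.818 m³/s, so channel A carries more.

channel A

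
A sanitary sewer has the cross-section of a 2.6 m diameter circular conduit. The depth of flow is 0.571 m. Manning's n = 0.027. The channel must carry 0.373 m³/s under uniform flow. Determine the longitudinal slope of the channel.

For a circular section of diameter D = 2.6 m at depth y = 0.571 m, the central angle is θ = 2 arccos(1 − 2y/D) = 1.951 rad. Then A = (D²/8)(θ − sin θ) = 0.8639 m² and P = Dθ/2 = 2.536 m.
Hydraulic radius R = A/P = 0.8639/2.536 = 0.3406 m.
From Manning's equation, S = [nQ / (1 A R^(2/3))]² = [0.027 × 0.373 / (1 × 0.8639 × 0.3406^(2/3))]² = 0.000571.

S = 0.000571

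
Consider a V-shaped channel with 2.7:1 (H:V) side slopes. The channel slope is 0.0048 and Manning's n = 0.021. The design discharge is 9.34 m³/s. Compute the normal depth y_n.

Manning's equation rearranged: A R^(2/3) = nQ / (1·√S) = 0.021 × 9.34 / (√0.0048) = 2.831.
Try y = 0.877 m: A R^(2/3) = 1.148 — too small.
Try y = 1.51 m: A R^(2/3) = 4.89 — too large.
Try y = 1.23 m: A R^(2/3) = 2.83 — close enough.

y_n = 1.23 m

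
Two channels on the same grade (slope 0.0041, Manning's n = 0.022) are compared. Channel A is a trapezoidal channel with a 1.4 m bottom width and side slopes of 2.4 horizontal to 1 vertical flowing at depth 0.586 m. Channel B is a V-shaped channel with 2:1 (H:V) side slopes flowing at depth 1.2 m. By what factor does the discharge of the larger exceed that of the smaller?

Channel A: With bottom width b = 1.4 m and side slope z = 2.4: A = (b + zy)y = (1.4 + 2.4×0.586)×0.586 = 1.645 m²; P = b + 2y√(1+z²) = 1.4 + 2×0.586×2.6 = 4.447 m. Hydraulic radius R = A/P = 1.645/4.447 = 0.3698 m. Q_A = (1/0.022)·1.645·0.3698^(2/3)·√0.0041 = 2.466 m³/s.
Channel B: For a triangular section with side slope z = 2: A = zy² = 2×1.2² = 2.88 m²; P = 2y√(1+z²) = 2×1.2×2.236 = 5.367 m. Hydraulic radius R = A/P = 2.88/5.367 = 0.5367 m. Q_B = (1/0.022)·2.88·0.5367^(2/3)·√0.0041 = 5.536 m³/s.
The larger discharge is 5.536 m³/s and the smaller is 2.466 m³/s; the ratio is 2.24.

2.24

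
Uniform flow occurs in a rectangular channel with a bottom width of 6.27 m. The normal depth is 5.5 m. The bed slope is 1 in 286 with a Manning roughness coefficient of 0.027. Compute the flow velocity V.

Flow area A = b·y = 6.27 × 5.5 = 34.48 m². Wetted perimeter P = b + 2y = 6.27 + 2×5.5 = 17.27 m.
Hydraulic radius R = A/P = 34.48/17.27 = 1.997 m.
From Manning's equation, V = (1/n) R^(2/3) S^(1/2) = (1/0.027) × 1.997^(2/3) × 0.003497^(1/2) = 3.47 m/s.

V = 3.47 m/s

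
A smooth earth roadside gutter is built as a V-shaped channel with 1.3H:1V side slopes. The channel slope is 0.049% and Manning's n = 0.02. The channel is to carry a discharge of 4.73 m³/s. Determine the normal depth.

Manning's equation rearranged: A R^(2/3) = nQ / (1·√S) = 0.02 × 4.73 / (√0.00049) = 4.274.
Try y = 1.62 m: A R^(2/3) = 2.539 — short.
Try y = 1.97 m: A R^(2/3) = 4.278 — ≈ 4.274.

y_n = 1.97 m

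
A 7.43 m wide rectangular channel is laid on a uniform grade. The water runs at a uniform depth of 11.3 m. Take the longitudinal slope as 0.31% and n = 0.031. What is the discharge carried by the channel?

Flow area A = b·y = 7.43 × 11.3 = 83.96 m². Wetted perimeter P = b + 2y = 7.43 + 2×11.3 = 30.03 m.
Hydraulic radius R = A/P = 83.96/30.03 = 2.796 m.
Manning's equation: Q = (1/n) A R^(2/3) S^(1/2) = (1/0.031) × 83.96 × 2.796^(2/3) × 0.0031^(1/2) = 299 m³/s.

Q = 299 m³/s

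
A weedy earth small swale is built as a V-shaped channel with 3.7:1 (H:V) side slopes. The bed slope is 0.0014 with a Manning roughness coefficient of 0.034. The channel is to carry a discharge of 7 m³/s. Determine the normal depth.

y_n = 1.47 m

Manning's equation rearranged: A R^(2/3) = nQ / (1·√S) = 0.034 × 7 / (√0.0014) = 6.361.
Try y = 1.1 m: A R^(2/3) = 2.936 — too small.
Try y = 1.63 m: A R^(2/3) = 8.378 — too large.
Try y = 1.47 m: A R^(2/3) = 6.36 — matches.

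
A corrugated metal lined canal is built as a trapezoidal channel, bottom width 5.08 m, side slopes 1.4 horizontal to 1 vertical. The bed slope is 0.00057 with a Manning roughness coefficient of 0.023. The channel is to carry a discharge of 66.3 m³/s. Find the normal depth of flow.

Manning's equation rearranged: A R^(2/3) = nQ / (1·√S) = 0.023 × 66.3 / (√0.00057) = 63.87.
Try y = 3.02 m: A R^(2/3) = 41.86 — too small.
Try y = 4.16 m: A R^(2/3) = 79.93 — too large.
Try y = 3.73 m: A R^(2/3) = 63.91 — close enough.

y_n = 3.73 m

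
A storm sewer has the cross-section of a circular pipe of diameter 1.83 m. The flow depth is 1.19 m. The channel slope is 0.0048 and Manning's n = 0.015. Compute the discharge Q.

Q = 5.46 m³/s

For a circular section of diameter D = 1.83 m at depth y = 1.19 m, the central angle is θ = 2 arccos(1 − 2y/D) = 3.752 rad. Then A = (D²/8)(θ − sin θ) = 1.811 m² and P = Dθ/2 = 3.433 m.
Hydraulic radius R = A/P = 1.811/3.433 = 0.5274 m.
Manning's equation: Q = (1/n) A R^(2/3) S^(1/2) = (1/0.015) × 1.811 × 0.5274^(2/3) × 0.0048^(1/2) = 5.46 m³/s.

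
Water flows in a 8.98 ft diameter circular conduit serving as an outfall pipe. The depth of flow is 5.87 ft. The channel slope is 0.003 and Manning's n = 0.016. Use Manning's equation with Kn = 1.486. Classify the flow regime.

For a circular section of diameter D = 8.98 ft at depth y = 5.87 ft, the central angle is θ = 2 arccos(1 − 2y/D) = 3.766 rad. Then A = (D²/8)(θ − sin θ) = 43.86 ft² and P = Dθ/2 = 16.91 ft.
Hydraulic radius R = A/P = 43.86/16.91 = 2.594 ft.
V = (1.486/n) R^(2/3) √S = (1.486/0.016) × 2.594^(2/3) × √0.003 = 9.603 ft/s. Hydraulic depth D_h = A/T = 43.86/8.545 = 5.133 ft.
Froude number Fr = V/√(g·D_h) = 9.603/√(32.2×5.133) = 0.747, which is less than 1, so the flow is subcritical.

subcritical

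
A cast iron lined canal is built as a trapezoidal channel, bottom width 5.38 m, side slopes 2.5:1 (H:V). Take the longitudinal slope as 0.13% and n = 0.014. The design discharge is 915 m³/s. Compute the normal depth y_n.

y_n = 6.77 m

Manning's equation rearranged: A R^(2/3) = nQ / (1·√S) = 0.014 × 915 / (√0.0013) = 355.3.
At y = 8.08 m: A R^(2/3) = 540.4 — over.
At y = 5.61 m: A R^(2/3) = 229.4 — short.
At y = 6.77 m: A R^(2/3) = 355.3 — ≈ 355.3.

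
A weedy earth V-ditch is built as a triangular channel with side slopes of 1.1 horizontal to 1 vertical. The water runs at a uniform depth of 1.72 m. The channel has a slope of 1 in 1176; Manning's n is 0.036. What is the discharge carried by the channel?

For a triangular section with side slope z = 1.1: A = zy² = 1.1×1.72² = 3.254 m²; P = 2y√(1+z²) = 2×1.72×1.487 = 5.114 m.
Hydraulic radius R = A/P = 3.254/5.114 = 0.6363 m.
Manning's equation: Q = (1/n) A R^(2/3) S^(1/2) = (1/0.036) × 3.254 × 0.6363^(2/3) × 0.0008503^(1/2) = 1.95 m³/s.

Q = 1.95 m³/s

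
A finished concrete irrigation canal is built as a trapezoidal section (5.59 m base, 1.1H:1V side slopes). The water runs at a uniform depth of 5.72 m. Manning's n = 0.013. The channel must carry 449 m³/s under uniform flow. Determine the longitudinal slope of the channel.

S = 0.0017

With bottom width b = 5.59 m and side slope z = 1.1: A = (b + zy)y = (5.59 + 1.1×5.72)×5.72 = 67.97 m²; P = b + 2y√(1+z²) = 5.59 + 2×5.72×1.487 = 22.6 m.
Hydraulic radius R = A/P = 67.97/22.6 = 3.008 m.
From Manning's equation, S = [nQ / (1 A R^(2/3))]² = [0.013 × 449 / (1 × 67.97 × 3.008^(2/3))]² = 0.0017.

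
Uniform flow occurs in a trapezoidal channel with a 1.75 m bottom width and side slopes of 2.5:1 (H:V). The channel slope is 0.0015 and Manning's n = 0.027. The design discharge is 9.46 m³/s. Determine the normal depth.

y_n = 1.43 m

Manning's equation rearranged: A R^(2/3) = nQ / (1·√S) = 0.027 × 9.46 / (√0.0015) = 6.595.
At y = 1.19 m: A R^(2/3) = 4.387 — short.
At y = 1.59 m: A R^(2/3) = 8.376 — over.
At y = 1.43 m: A R^(2/3) = 6.593 — matches.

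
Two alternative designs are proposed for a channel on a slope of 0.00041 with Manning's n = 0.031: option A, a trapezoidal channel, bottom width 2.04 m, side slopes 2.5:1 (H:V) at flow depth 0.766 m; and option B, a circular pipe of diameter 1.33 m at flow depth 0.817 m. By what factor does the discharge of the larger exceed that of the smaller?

Channel A: With bottom width b = 2.04 m and side slope z = 2.5: A = (b + zy)y = (2.04 + 2.5×0.766)×0.766 = 3.03 m²; P = b + 2y√(1+z²) = 2.04 + 2×0.766×2.693 = 6.165 m. Hydraulic radius R = A/P = 3.03/6.165 = 0.4914 m. Q_A = (1/0.031)·3.03·0.4914^(2/3)·√0.00041 = 1.232 m³/s.
Channel B: For a circular section of diameter D = 1.33 m at depth y = 0.817 m, the central angle is θ = 2 arccos(1 − 2y/D) = 3.603 rad. Then A = (D²/8)(θ − sin θ) = 0.895 m² and P = Dθ/2 = 2.396 m. Hydraulic radius R = A/P = 0.895/2.396 = 0.3736 m. Q_B = (1/0.031)·0.895·0.3736^(2/3)·√0.00041 = 0.3032 m³/s.
The larger discharge is 1.232 m³/s and the smaller is 0.3032 m³/s; the ratio is 4.06.

4.06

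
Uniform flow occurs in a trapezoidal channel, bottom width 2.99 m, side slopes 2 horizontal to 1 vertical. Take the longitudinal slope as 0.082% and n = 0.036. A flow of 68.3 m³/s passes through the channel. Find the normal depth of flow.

y_n = 4.31 m

Manning's equation rearranged: A R^(2/3) = nQ / (1·√S) = 0.036 × 68.3 / (√0.00082) = 85.87.
Trying y = 4.91 m: A R^(2/3) = 116.5 — over.
Trying y = 3.57 m: A R^(2/3) = 55.63 — short.
Trying y = 4.31 m: A R^(2/3) = 85.86 — matches.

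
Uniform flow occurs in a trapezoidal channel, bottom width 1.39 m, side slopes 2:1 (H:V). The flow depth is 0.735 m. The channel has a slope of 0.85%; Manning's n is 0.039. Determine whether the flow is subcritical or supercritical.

With bottom width b = 1.39 m and side slope z = 2: A = (b + zy)y = (1.39 + 2×0.735)×0.735 = 2.102 m²; P = b + 2y√(1+z²) = 1.39 + 2×0.735×2.236 = 4.677 m.
Hydraulic radius R = A/P = 2.102/4.677 = 0.4495 m.
V = (1/n) R^(2/3) √S = (1/0.039) × 0.4495^(2/3) × √0.0085 = 1.387 m/s. Hydraulic depth D_h = A/T = 2.102/4.33 = 0.4855 m.
Froude number Fr = V/√(g·D_h) = 1.387/√(9.81×0.4855) = 0.636, which is less than 1, so the flow is subcritical.

subcritical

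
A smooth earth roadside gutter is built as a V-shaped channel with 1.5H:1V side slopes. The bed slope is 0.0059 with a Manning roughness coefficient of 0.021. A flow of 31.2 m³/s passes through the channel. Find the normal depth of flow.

y_n = 2.39 m

Manning's equation rearranged: A R^(2/3) = nQ / (1·√S) = 0.021 × 31.2 / (√0.0059) = 8.53.
At y = 2.59 m: A R^(2/3) = 10.58 — over.
At y = 1.69 m: A R^(2/3) = 3.387 — short.
At y = 2.39 m: A R^(2/3) = 8.536 — ≈ 8.53.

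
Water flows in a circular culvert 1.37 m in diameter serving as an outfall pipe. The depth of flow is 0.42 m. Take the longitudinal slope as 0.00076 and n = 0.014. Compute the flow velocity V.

V = 0.757 m/s

For a circular section of diameter D = 1.37 m at depth y = 0.42 m, the central angle is θ = 2 arccos(1 − 2y/D) = 2.347 rad. Then A = (D²/8)(θ − sin θ) = 0.3833 m² and P = Dθ/2 = 1.608 m.
Hydraulic radius R = A/P = 0.3833/1.608 = 0.2384 m.
From Manning's equation, V = (1/n) R^(2/3) S^(1/2) = (1/0.014) × 0.2384^(2/3) × 0.00076^(1/2) = 0.757 m/s.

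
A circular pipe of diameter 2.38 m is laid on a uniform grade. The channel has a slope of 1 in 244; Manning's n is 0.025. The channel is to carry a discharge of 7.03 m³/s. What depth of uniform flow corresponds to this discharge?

y_n = 1.72 m

Manning's equation rearranged: A R^(2/3) = nQ / (1·√S) = 0.025 × 7.03 / (√0.004098) = 2.745.
At y = 2.11 m: A R^(2/3) = 3.331 — high.
At y = 1.31 m: A R^(2/3) = 1.846 — low.
At y = 1.72 m: A R^(2/3) = 2.744 — matches.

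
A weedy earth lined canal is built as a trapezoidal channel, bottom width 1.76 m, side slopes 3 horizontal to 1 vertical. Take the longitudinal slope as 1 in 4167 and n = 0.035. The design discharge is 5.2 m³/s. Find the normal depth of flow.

Manning's equation rearranged: A R^(2/3) = nQ / (1·√S) = 0.035 × 5.2 / (√0.00024) = 11.75.
At y = 1.22 m: A R^(2/3) = 5.202 — short.
At y = 2.19 m: A R^(2/3) = 20.24 — over.
At y = 1.74 m: A R^(2/3) = 11.75 — ≈ 11.75.

y_n = 1.74 m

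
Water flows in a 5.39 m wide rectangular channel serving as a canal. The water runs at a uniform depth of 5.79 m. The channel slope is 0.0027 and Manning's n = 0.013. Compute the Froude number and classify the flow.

subcritical

Flow area A = b·y = 5.39 × 5.79 = 31.21 m². Wetted perimeter P = b + 2y = 5.39 + 2×5.79 = 16.97 m.
Hydraulic radius R = A/P = 31.21/16.97 = 1.839 m.
V = (1/n) R^(2/3) √S = (1/0.013) × 1.839^(2/3) × √0.0027 = 6 m/s. Hydraulic depth D_h = A/T = 31.21/5.39 = 5.79 m.
Froude number Fr = V/√(g·D_h) = 6/√(9.81×5.79) = 0.796, which is less than 1, so the flow is subcritical.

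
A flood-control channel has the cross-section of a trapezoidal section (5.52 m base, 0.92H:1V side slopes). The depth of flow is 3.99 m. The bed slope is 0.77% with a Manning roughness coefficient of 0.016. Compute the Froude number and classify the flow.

supercritical

With bottom width b = 5.52 m and side slope z = 0.92: A = (b + zy)y = (5.52 + 0.92×3.99)×3.99 = 36.67 m²; P = b + 2y√(1+z²) = 5.52 + 2×3.99×1.359 = 16.36 m.
Hydraulic radius R = A/P = 36.67/16.36 = 2.241 m.
V = (1/n) R^(2/3) √S = (1/0.016) × 2.241^(2/3) × √0.0077 = 9.392 m/s. Hydraulic depth D_h = A/T = 36.67/12.86 = 2.851 m.
Froude number Fr = V/√(g·D_h) = 9.392/√(9.81×2.851) = 1.78, which is greater than 1, so the flow is supercritical.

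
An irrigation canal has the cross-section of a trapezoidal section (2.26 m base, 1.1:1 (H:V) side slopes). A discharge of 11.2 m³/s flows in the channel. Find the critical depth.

y_c = 1.12 m

At critical depth, Q² T / (g A³) = 1, i.e. A³/T = Q²/g = 11.2²/9.81 = 12.79.
At y = 0.794 m: A³/T = 3.843 — short.
At y = 1.22 m: A³/T = 17.16 — over.
At y = 1.12 m: A³/T = 12.66 — matches.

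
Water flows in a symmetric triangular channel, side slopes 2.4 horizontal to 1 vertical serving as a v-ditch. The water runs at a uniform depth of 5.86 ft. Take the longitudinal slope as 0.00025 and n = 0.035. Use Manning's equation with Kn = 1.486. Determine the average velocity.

V = 1.3 ft/s

For a triangular section with side slope z = 2.4: A = zy² = 2.4×5.86² = 82.42 ft²; P = 2y√(1+z²) = 2×5.86×2.6 = 30.47 ft.
Hydraulic radius R = A/P = 82.42/30.47 = 2.705 ft.
From Manning's equation, V = (1.486/n) R^(2/3) S^(1/2) = (1.486/0.035) × 2.705^(2/3) × 0.00025^(1/2) = 1.3 ft/s.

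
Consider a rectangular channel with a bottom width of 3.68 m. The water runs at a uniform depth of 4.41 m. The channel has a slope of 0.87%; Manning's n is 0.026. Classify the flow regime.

Flow area A = b·y = 3.68 × 4.41 = 16.23 m². Wetted perimeter P = b + 2y = 3.68 + 2×4.41 = 12.5 m.
Hydraulic radius R = A/P = 16.23/12.5 = 1.298 m.
V = (1/n) R^(2/3) √S = (1/0.026) × 1.298^(2/3) × √0.0087 = 4.269 m/s. Hydraulic depth D_h = A/T = 16.23/3.68 = 4.41 m.
Froude number Fr = V/√(g·D_h) = 4.269/√(9.81×4.41) = 0.649, which is less than 1, so the flow is subcritical.

subcritical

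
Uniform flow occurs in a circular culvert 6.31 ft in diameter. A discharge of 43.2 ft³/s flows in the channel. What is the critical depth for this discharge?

y_c = 1.72 ft

At critical depth, Q² T / (g A³) = 1, i.e. A³/T = Q²/g = 43.2²/32.2 = 57.96.
Try y = 1.36 ft: A³/T = 23.43 — too small.
Try y = 1.72 ft: A³/T = 58.55 — ≈ 57.96.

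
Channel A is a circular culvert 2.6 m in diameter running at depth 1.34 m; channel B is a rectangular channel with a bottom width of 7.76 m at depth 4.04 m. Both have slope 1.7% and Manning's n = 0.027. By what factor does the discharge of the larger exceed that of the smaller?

23.6

Channel A: For a circular section of diameter D = 2.6 m at depth y = 1.34 m, the central angle is θ = 2 arccos(1 − 2y/D) = 3.203 rad. Then A = (D²/8)(θ − sin θ) = 2.759 m² and P = Dθ/2 = 4.164 m. Hydraulic radius R = A/P = 2.759/4.164 = 0.6625 m. Q_A = (1/0.027)·2.759·0.6625^(2/3)·√0.017 = 10.12 m³/s.
Channel B: Flow area A = b·y = 7.76 × 4.04 = 31.35 m². Wetted perimeter P = b + 2y = 7.76 + 2×4.04 = 15.84 m. Hydraulic radius R = A/P = 31.35/15.84 = 1.979 m. Q_B = (1/0.027)·31.35·1.979^(2/3)·√0.017 = 238.7 m³/s.
The larger discharge is 238.7 m³/s and the smaller is 10.12 m³/s; the ratio is 23.6.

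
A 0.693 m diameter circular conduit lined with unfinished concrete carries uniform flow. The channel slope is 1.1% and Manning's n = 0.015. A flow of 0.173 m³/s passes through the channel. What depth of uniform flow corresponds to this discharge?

y_n = 0.216 m

Manning's equation rearranged: A R^(2/3) = nQ / (1·√S) = 0.015 × 0.173 / (√0.011) = 0.02474.
Trying y = 0.149 m: A R^(2/3) = 0.01188 — too small.
Trying y = 0.236 m: A R^(2/3) = 0.02927 — too large.
Trying y = 0.216 m: A R^(2/3) = 0.02471 — close enough.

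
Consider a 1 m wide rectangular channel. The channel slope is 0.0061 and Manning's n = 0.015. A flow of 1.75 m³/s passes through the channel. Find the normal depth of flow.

y_n = 0.75 m

Manning's equation rearranged: A R^(2/3) = nQ / (1·√S) = 0.015 × 1.75 / (√0.0061) = 0.3361.
At y = 0.863 m: A R^(2/3) = 0.4009 — too large.
At y = 0.75 m: A R^(2/3) = 0.3361 — close enough.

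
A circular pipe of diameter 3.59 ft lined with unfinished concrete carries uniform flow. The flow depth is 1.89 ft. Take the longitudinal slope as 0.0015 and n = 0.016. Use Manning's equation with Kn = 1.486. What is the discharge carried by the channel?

For a circular section of diameter D = 3.59 ft at depth y = 1.89 ft, the central angle is θ = 2 arccos(1 − 2y/D) = 3.247 rad. Then A = (D²/8)(θ − sin θ) = 5.402 ft² and P = Dθ/2 = 5.829 ft.
Hydraulic radius R = A/P = 5.402/5.829 = 0.9267 ft.
Manning's equation: Q = (1.486/n) A R^(2/3) S^(1/2) = (1.486/0.016) × 5.402 × 0.9267^(2/3) × 0.0015^(1/2) = 18.5 ft³/s.

Q = 18.5 ft³/s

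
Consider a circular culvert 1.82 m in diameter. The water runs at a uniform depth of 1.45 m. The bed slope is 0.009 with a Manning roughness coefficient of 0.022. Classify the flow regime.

subcritical

For a circular section of diameter D = 1.82 m at depth y = 1.45 m, the central angle is θ = 2 arccos(1 − 2y/D) = 4.412 rad. Then A = (D²/8)(θ − sin θ) = 2.222 m² and P = Dθ/2 = 4.015 m.
Hydraulic radius R = A/P = 2.222/4.015 = 0.5535 m.
V = (1/n) R^(2/3) √S = (1/0.022) × 0.5535^(2/3) × √0.009 = 2.907 m/s. Hydraulic depth D_h = A/T = 2.222/1.465 = 1.517 m.
Froude number Fr = V/√(g·D_h) = 2.907/√(9.81×1.517) = 0.754, which is less than 1, so the flow is subcritical.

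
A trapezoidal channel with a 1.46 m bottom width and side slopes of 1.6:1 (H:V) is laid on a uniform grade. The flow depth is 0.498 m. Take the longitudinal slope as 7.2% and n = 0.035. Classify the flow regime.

supercritical

With bottom width b = 1.46 m and side slope z = 1.6: A = (b + zy)y = (1.46 + 1.6×0.498)×0.498 = 1.124 m²; P = b + 2y√(1+z²) = 1.46 + 2×0.498×1.887 = 3.339 m.
Hydraulic radius R = A/P = 1.124/3.339 = 0.3366 m.
V = (1/n) R^(2/3) √S = (1/0.035) × 0.3366^(2/3) × √0.072 = 3.709 m/s. Hydraulic depth D_h = A/T = 1.124/3.054 = 0.3681 m.
Froude number Fr = V/√(g·D_h) = 3.709/√(9.81×0.3681) = 1.95, which is greater than 1, so the flow is supercritical.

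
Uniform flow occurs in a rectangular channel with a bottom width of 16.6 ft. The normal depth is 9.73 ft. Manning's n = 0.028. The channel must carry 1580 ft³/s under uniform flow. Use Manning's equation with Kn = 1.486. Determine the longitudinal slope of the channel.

S = 0.0046

Flow area A = b·y = 16.6 × 9.73 = 161.5 ft². Wetted perimeter P = b + 2y = 16.6 + 2×9.73 = 36.06 ft.
Hydraulic radius R = A/P = 161.5/36.06 = 4.479 ft.
From Manning's equation, S = [nQ / (1.486 A R^(2/3))]² = [0.028 × 1580 / (1.486 × 161.5 × 4.479^(2/3))]² = 0.0046.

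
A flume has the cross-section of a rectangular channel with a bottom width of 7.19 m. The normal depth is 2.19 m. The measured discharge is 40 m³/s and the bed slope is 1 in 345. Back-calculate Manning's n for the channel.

n = 0.026

Flow area A = b·y = 7.19 × 2.19 = 15.75 m². Wetted perimeter P = b + 2y = 7.19 + 2×2.19 = 11.57 m.
Hydraulic radius R = A/P = 15.75/11.57 = 1.361 m.
Rearranging Manning's equation: n = (1/Q) A R^(2/3) S^(1/2) = (1/40) × 15.75 × 1.361^(2/3) × √0.002899 = 0.026.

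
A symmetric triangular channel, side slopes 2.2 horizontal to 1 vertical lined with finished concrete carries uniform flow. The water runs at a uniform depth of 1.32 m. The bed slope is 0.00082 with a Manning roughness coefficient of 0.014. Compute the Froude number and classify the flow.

subcritical

For a triangular section with side slope z = 2.2: A = zy² = 2.2×1.32² = 3.833 m²; P = 2y√(1+z²) = 2×1.32×2.417 = 6.38 m.
Hydraulic radius R = A/P = 3.833/6.38 = 0.6008 m.
V = (1/n) R^(2/3) √S = (1/0.014) × 0.6008^(2/3) × √0.00082 = 1.456 m/s. Hydraulic depth D_h = A/T = 3.833/5.808 = 0.66 m.
Froude number Fr = V/√(g·D_h) = 1.456/√(9.81×0.66) = 0.572, which is less than 1, so the flow is subcritical.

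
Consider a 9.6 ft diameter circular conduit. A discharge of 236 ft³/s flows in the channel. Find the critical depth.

y_c = 3.65 ft

At critical depth, Q² T / (g A³) = 1, i.e. A³/T = Q²/g = 236²/32.2 = 1730.
At y = 3.96 ft: A³/T = 2365 — high.
At y = 2.99 ft: A³/T = 800.6 — low.
At y = 3.65 ft: A³/T = 1729 — matches.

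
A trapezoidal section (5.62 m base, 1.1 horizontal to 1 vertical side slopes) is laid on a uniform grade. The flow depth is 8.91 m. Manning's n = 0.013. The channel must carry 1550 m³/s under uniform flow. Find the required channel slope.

S = 0.0031

With bottom width b = 5.62 m and side slope z = 1.1: A = (b + zy)y = (5.62 + 1.1×8.91)×8.91 = 137.4 m²; P = b + 2y√(1+z²) = 5.62 + 2×8.91×1.487 = 32.11 m.
Hydraulic radius R = A/P = 137.4/32.11 = 4.279 m.
From Manning's equation, S = [nQ / (1 A R^(2/3))]² = [0.013 × 1550 / (1 × 137.4 × 4.279^(2/3))]² = 0.0031.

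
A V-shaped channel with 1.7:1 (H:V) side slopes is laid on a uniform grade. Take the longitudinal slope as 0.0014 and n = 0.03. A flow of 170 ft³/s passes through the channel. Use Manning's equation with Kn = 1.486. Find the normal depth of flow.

Manning's equation rearranged: A R^(2/3) = nQ / (1.486·√S) = 0.03 × 170 / (1.486 × √0.0014) = 91.72.
Try y = 6.81 ft: A R^(2/3) = 161.6 — high.
Try y = 3.85 ft: A R^(2/3) = 35.32 — low.
Try y = 5.51 ft: A R^(2/3) = 91.86 — close enough.

y_n = 5.51 ft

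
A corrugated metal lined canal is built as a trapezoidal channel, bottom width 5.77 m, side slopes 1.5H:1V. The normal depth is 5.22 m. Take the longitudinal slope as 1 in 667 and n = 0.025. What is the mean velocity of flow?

With bottom width b = 5.77 m and side slope z = 1.5: A = (b + zy)y = (5.77 + 1.5×5.22)×5.22 = 70.99 m²; P = b + 2y√(1+z²) = 5.77 + 2×5.22×1.803 = 24.59 m.
Hydraulic radius R = A/P = 70.99/24.59 = 2.887 m.
From Manning's equation, V = (1/n) R^(2/3) S^(1/2) = (1/0.025) × 2.887^(2/3) × 0.001499^(1/2) = 3.14 m/s.

V = 3.14 m/s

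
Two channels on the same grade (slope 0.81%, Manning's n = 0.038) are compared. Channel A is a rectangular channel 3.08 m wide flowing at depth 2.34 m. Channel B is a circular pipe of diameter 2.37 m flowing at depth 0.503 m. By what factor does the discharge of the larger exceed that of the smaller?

22.3

Channel A: Flow area A = b·y = 3.08 × 2.34 = 7.207 m². Wetted perimeter P = b + 2y = 3.08 + 2×2.34 = 7.76 m. Hydraulic radius R = A/P = 7.207/7.76 = 0.9288 m. Q_A = (1/0.038)·7.207·0.9288^(2/3)·√0.0081 = 16.25 m³/s.
Channel B: For a circular section of diameter D = 2.37 m at depth y = 0.503 m, the central angle is θ = 2 arccos(1 − 2y/D) = 1.915 rad. Then A = (D²/8)(θ − sin θ) = 0.6837 m² and P = Dθ/2 = 2.269 m. Hydraulic radius R = A/P = 0.6837/2.269 = 0.3013 m. Q_B = (1/0.038)·0.6837·0.3013^(2/3)·√0.0081 = 0.7277 m³/s.
The larger discharge is 16.25 m³/s and the smaller is 0.7277 m³/s; the ratio is 22.3.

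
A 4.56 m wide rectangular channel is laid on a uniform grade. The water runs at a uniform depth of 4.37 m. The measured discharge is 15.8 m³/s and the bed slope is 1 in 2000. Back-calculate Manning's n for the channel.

n = 0.0369

Flow area A = b·y = 4.56 × 4.37 = 19.93 m². Wetted perimeter P = b + 2y = 4.56 + 2×4.37 = 13.3 m.
Hydraulic radius R = A/P = 19.93/13.3 = 1.498 m.
Rearranging Manning's equation: n = (1/Q) A R^(2/3) S^(1/2) = (1/15.8) × 19.93 × 1.498^(2/3) × √0.0005 = 0.0369.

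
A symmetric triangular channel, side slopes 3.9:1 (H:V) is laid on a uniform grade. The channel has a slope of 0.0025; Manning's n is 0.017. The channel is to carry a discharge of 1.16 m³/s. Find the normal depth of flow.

y_n = 0.508 m

Manning's equation rearranged: A R^(2/3) = nQ / (1·√S) = 0.017 × 1.16 / (√0.0025) = 0.3944.
Trying y = 0.448 m: A R^(2/3) = 0.2826 — short.
Trying y = 0.554 m: A R^(2/3) = 0.498 — over.
Trying y = 0.508 m: A R^(2/3) = 0.3952 — matches.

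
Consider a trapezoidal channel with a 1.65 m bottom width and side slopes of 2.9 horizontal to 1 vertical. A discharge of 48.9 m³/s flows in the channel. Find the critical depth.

y_c = 1.99 m

At critical depth, Q² T / (g A³) = 1, i.e. A³/T = Q²/g = 48.9²/9.81 = 243.8.
Trying y = 2.47 m: A³/T = 645.6 — over.
Trying y = 1.99 m: A³/T = 244.1 — close enough.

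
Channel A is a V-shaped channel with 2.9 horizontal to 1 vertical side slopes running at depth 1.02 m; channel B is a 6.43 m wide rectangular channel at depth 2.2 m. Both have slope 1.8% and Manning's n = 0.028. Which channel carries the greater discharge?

channel B

Channel A: For a triangular section with side slope z = 2.9: A = zy² = 2.9×1.02² = 3.017 m²; P = 2y√(1+z²) = 2×1.02×3.068 = 6.258 m. Hydraulic radius R = A/P = 3.017/6.258 = 0.4821 m. Q_A = (1/0.028)·3.017·0.4821^(2/3)·√0.018 = 8.889 m³/s.
Channel B: Flow area A = b·y = 6.43 × 2.2 = 14.15 m². Wetted perimeter P = b + 2y = 6.43 + 2×2.2 = 10.83 m. Hydraulic radius R = A/P = 14.15/10.83 = 1.306 m. Q_B = (1/0.028)·14.15·1.306^(2/3)·√0.018 = 80.99 m³/s.
Q_A = 8.889 m³/s vs Q_B = 80.99 m³/s, so channel B carries more.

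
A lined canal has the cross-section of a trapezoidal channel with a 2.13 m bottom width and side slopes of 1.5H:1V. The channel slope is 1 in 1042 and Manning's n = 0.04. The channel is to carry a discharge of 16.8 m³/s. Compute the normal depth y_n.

y_n = 2.74 m

Manning's equation rearranged: A R^(2/3) = nQ / (1·√S) = 0.04 × 16.8 / (√0.0009597) = 21.69.
Try y = 2.15 m: A R^(2/3) = 12.75 — too small.
Try y = 3.13 m: A R^(2/3) = 29.13 — too large.
Try y = 2.74 m: A R^(2/3) = 21.64 — ≈ 21.69.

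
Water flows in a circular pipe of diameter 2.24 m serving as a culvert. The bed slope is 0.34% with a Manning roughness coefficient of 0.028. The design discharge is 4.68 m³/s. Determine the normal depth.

Manning's equation rearranged: A R^(2/3) = nQ / (1·√S) = 0.028 × 4.68 / (√0.0034) = 2.247.
At y = 1.16 m: A R^(2/3) = 1.42 — too small.
At y = 1.57 m: A R^(2/3) = 2.245 — close enough.

y_n = 1.57 m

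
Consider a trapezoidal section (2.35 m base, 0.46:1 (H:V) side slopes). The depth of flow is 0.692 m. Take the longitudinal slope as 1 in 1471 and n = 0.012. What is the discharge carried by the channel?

Q = 2.45 m³/s

With bottom width b = 2.35 m and side slope z = 0.46: A = (b + zy)y = (2.35 + 0.46×0.692)×0.692 = 1.846 m²; P = b + 2y√(1+z²) = 2.35 + 2×0.692×1.101 = 3.873 m.
Hydraulic radius R = A/P = 1.846/3.873 = 0.4767 m.
Manning's equation: Q = (1/n) A R^(2/3) S^(1/2) = (1/0.012) × 1.846 × 0.4767^(2/3) × 0.0006798^(1/2) = 2.45 m³/s.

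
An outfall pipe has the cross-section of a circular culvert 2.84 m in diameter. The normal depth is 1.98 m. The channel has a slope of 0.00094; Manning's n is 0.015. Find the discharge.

Q = 8.58 m³/s

For a circular section of diameter D = 2.84 m at depth y = 1.98 m, the central angle is θ = 2 arccos(1 − 2y/D) = 3.952 rad. Then A = (D²/8)(θ − sin θ) = 4.716 m² and P = Dθ/2 = 5.612 m.
Hydraulic radius R = A/P = 4.716/5.612 = 0.8402 m.
Manning's equation: Q = (1/n) A R^(2/3) S^(1/2) = (1/0.015) × 4.716 × 0.8402^(2/3) × 0.00094^(1/2) = 8.58 m³/s.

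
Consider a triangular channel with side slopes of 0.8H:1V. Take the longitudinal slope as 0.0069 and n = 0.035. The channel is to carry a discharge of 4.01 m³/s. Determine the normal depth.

Manning's equation rearranged: A R^(2/3) = nQ / (1·√S) = 0.035 × 4.01 / (√0.0069) = 1.69.
At y = 1.93 m: A R^(2/3) = 2.127 — high.
At y = 1.33 m: A R^(2/3) = 0.7879 — low.
At y = 1.77 m: A R^(2/3) = 1.688 — matches.

y_n = 1.77 m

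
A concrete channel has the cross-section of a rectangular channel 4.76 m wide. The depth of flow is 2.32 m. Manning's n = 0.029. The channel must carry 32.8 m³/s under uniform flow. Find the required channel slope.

Flow area A = b·y = 4.76 × 2.32 = 11.04 m². Wetted perimeter P = b + 2y = 4.76 + 2×2.32 = 9.4 m.
Hydraulic radius R = A/P = 11.04/9.4 = 1.175 m.
From Manning's equation, S = [nQ / (1 A R^(2/3))]² = [0.029 × 32.8 / (1 × 11.04 × 1.175^(2/3))]² = 0.00599.

S = 0.00599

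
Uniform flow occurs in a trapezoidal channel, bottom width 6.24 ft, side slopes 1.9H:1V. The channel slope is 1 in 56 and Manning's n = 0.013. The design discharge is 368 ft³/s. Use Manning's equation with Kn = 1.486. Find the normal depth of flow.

Manning's equation rearranged: A R^(2/3) = nQ / (1.486·√S) = 0.013 × 368 / (1.486 × √0.01786) = 24.09.
Try y = 2.48 ft: A R^(2/3) = 37.28 — over.
Try y = 1.98 ft: A R^(2/3) = 24.11 — matches.

y_n = 1.98 ft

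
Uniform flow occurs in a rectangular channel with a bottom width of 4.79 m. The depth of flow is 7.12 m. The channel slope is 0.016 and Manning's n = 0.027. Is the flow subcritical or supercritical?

Flow area A = b·y = 4.79 × 7.12 = 34.1 m². Wetted perimeter P = b + 2y = 4.79 + 2×7.12 = 19.03 m.
Hydraulic radius R = A/P = 34.1/19.03 = 1.792 m.
V = (1/n) R^(2/3) √S = (1/0.027) × 1.792^(2/3) × √0.016 = 6.912 m/s. Hydraulic depth D_h = A/T = 34.1/4.79 = 7.12 m.
Froude number Fr = V/√(g·D_h) = 6.912/√(9.81×7.12) = 0.827, which is less than 1, so the flow is subcritical.

subcritical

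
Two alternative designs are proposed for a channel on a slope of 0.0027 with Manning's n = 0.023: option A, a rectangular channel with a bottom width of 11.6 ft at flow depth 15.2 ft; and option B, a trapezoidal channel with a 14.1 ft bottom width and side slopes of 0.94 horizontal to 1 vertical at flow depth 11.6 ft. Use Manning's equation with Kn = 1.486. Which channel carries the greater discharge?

Channel A: Flow area A = b·y = 11.6 × 15.2 = 176.3 ft². Wetted perimeter P = b + 2y = 11.6 + 2×15.2 = 42 ft. Hydraulic radius R = A/P = 176.3/42 = 4.198 ft. Q_A = (1.486/0.023)·176.3·4.198^(2/3)·√0.0027 = 1540 ft³/s.
Channel B: With bottom width b = 14.1 ft and side slope z = 0.94: A = (b + zy)y = (14.1 + 0.94×11.6)×11.6 = 290 ft²; P = b + 2y√(1+z²) = 14.1 + 2×11.6×1.372 = 45.94 ft. Hydraulic radius R = A/P = 290/45.94 = 6.313 ft. Q_B = (1.486/0.023)·290·6.313^(2/3)·√0.0027 = 3326 ft³/s.
Q_A = 1540 ft³/s vs Q_B = 3326 ft³/s, so channel B carries more.

channel B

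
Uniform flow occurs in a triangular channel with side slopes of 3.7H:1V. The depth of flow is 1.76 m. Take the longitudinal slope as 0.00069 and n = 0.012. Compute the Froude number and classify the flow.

For a triangular section with side slope z = 3.7: A = zy² = 3.7×1.76² = 11.46 m²; P = 2y√(1+z²) = 2×1.76×3.833 = 13.49 m.
Hydraulic radius R = A/P = 11.46/13.49 = 0.8495 m.
V = (1/n) R^(2/3) √S = (1/0.012) × 0.8495^(2/3) × √0.00069 = 1.963 m/s. Hydraulic depth D_h = A/T = 11.46/13.02 = 0.88 m.
Froude number Fr = V/√(g·D_h) = 1.963/√(9.81×0.88) = 0.668, which is less than 1, so the flow is subcritical.

subcritical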